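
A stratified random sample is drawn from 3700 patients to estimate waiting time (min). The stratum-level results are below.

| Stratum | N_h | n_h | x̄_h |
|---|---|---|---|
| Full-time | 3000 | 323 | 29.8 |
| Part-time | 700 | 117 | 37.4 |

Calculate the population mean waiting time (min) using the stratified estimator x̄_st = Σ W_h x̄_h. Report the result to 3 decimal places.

x̄_st ≈ 31.238

N = Σ N_h = 3700. Stratum weights W_h = N_h/N.
x̄_st = (3000·29.8 + 700·37.4) / 3700 = 31.23784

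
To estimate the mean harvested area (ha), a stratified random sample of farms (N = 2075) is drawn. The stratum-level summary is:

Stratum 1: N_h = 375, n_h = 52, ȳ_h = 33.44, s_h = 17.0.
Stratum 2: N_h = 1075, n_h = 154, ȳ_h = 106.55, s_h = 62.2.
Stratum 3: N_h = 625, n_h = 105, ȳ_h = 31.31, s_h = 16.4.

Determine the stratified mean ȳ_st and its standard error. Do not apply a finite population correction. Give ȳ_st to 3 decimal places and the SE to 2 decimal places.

ȳ_st ≈ 70.675, SE ≈ 2.68

ȳ_st = Σ W_h ȳ_h = (375·33.44 + 1075·106.55 + 625·31.31)/2075 = 70.67470
V̂(ȳ_st) = Σ W_h² s_h²/n_h, with W_h = N_h/N and N = 2075:
  stratum 1: (375/2075)²·17.0²/52 = 0.181518
  stratum 2: (1075/2075)²·62.2²/154 = 6.74281
  stratum 3: (625/2075)²·16.4²/105 = 0.232393
V̂(ȳ_st) = 7.15672
SE(ȳ_st) = √7.15672 = 2.6752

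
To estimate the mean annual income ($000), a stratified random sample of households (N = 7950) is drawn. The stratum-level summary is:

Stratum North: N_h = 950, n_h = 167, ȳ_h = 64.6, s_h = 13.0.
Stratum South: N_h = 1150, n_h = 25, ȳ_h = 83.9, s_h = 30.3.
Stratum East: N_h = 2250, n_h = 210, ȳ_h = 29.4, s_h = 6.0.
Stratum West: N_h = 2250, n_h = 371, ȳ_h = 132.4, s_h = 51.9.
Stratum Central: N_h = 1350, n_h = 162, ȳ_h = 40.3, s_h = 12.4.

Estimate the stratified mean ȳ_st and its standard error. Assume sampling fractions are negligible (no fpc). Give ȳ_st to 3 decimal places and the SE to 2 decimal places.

ȳ_st = Σ W_h ȳ_h = (950·64.6 + 1150·83.9 + 2250·29.4 + 2250·132.4 + 1350·40.3)/7950 = 72.49182
V̂(ȳ_st) = Σ W_h² s_h²/n_h, with W_h = N_h/N and N = 7950:
  stratum North: (950/7950)²·13.0²/167 = 0.0144505
  stratum South: (1150/7950)²·30.3²/25 = 0.768434
  stratum East: (2250/7950)²·6.0²/210 = 0.0137314
  stratum West: (2250/7950)²·51.9²/371 = 0.581556
  stratum Central: (1350/7950)²·12.4²/162 = 0.0273692
V̂(ȳ_st) = 1.40554
SE(ȳ_st) = √1.40554 = 1.18556

ȳ_st ≈ 72.492, SE ≈ 1.19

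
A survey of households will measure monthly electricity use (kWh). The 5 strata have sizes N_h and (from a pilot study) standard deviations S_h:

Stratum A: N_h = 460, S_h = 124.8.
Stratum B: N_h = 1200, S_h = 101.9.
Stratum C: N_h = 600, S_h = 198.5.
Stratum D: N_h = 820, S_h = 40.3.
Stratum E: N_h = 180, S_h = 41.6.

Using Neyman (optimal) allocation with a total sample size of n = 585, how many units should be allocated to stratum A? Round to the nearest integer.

99

Neyman allocation: n_h = n · N_h S_h / Σ N_i S_i, with n = 585.
  stratum A: N_h·S_h = 460·124.8 = 57408.00
  stratum B: N_h·S_h = 1200·101.9 = 122280.00
  stratum C: N_h·S_h = 600·198.5 = 119100.00
  stratum D: N_h·S_h = 820·40.3 = 33046.00
  stratum E: N_h·S_h = 180·41.6 = 7488.00
Σ N_h S_h = 339322.00
n for stratum A = 585·57408.00/339322.00 = 98.973 → 99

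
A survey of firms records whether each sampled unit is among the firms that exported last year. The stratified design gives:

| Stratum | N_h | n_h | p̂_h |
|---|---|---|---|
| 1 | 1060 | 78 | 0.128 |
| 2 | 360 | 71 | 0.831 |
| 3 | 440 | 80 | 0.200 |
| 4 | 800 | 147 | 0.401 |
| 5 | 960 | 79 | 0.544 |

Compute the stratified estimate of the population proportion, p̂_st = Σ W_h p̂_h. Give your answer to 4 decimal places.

p̂_st ≈ 0.3773

N = 3620; stratum weights W_h = N_h/N.
p̂_st = Σ W_h p̂_h = (1060·0.128 + 360·0.831 + 440·0.200 + 800·0.401 + 960·0.544)/3620 = 0.37731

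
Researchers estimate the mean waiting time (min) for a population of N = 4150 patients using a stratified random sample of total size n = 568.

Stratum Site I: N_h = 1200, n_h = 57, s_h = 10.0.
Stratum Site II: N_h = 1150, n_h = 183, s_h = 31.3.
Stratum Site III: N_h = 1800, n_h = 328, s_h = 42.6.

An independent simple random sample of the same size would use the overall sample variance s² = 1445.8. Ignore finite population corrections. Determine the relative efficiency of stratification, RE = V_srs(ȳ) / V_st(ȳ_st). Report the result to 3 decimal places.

RE ≈ 1.592

V̂(ȳ_st) = Σ W_h² s_h²/n_h, with W_h = N_h/N and N = 4150:
  stratum Site I: (1200/4150)²·10.0²/57 = 0.146687
  stratum Site II: (1150/4150)²·31.3²/183 = 0.41109
  stratum Site III: (1800/4150)²·42.6²/328 = 1.04086
V_st = 1.59864
V_srs = s²/n = 1445.8/568 = 2.54542
Relative efficiency = V_srs / V_st = 2.54542/1.59864 = 1.5922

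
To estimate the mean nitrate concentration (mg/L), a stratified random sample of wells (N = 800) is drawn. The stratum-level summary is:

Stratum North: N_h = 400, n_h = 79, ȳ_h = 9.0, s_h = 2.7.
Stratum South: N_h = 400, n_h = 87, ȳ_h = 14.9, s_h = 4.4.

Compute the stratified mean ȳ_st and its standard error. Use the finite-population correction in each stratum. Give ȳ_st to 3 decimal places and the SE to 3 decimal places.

ȳ_st = Σ W_h ȳ_h = (400·9.0 + 400·14.9)/800 = 11.95000
V̂(ȳ_st) = Σ W_h² (1 − n_h/N_h) s_h²/n_h, with W_h = N_h/N and N = 800:
  stratum North: (400/800)²·(1 − 79/400)·2.7²/79 = 0.0185134
  stratum South: (400/800)²·(1 − 87/400)·4.4²/87 = 0.0435322
V̂(ȳ_st) = 0.0620456
SE(ȳ_st) = √0.0620456 = 0.249089

ȳ_st ≈ 11.950, SE ≈ 0.249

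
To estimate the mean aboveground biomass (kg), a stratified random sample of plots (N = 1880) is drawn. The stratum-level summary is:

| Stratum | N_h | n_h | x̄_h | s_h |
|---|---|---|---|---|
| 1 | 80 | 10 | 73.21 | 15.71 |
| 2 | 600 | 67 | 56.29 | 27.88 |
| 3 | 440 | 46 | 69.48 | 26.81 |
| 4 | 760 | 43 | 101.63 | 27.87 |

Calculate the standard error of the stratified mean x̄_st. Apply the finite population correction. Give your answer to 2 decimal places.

V̂(x̄_st) = Σ W_h² (1 − n_h/N_h) s_h²/n_h, with W_h = N_h/N and N = 1880:
  stratum 1: (80/1880)²·(1 − 10/80)·15.71²/10 = 0.0391043
  stratum 2: (600/1880)²·(1 − 67/600)·27.88²/67 = 1.04972
  stratum 3: (440/1880)²·(1 − 46/440)·26.81²/46 = 0.766424
  stratum 4: (760/1880)²·(1 − 43/760)·27.87²/43 = 2.78498
V̂(x̄_st) = 4.64023
SE(x̄_st) = √4.64023 = 2.15412

SE(x̄_st) ≈ 2.15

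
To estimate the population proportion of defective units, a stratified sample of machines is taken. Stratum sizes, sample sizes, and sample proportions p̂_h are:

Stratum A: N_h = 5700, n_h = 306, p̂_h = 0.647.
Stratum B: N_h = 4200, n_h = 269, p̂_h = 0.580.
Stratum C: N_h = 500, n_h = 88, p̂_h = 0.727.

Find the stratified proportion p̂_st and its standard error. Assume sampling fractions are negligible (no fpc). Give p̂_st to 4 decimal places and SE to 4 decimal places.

N = 10400; stratum weights W_h = N_h/N.
p̂_st = Σ W_h p̂_h = (5700·0.647 + 4200·0.580 + 500·0.727)/10400 = 0.62379
V̂(p̂_st) = Σ W_h² p̂_h(1−p̂_h)/(n_h−1):
  stratum A: (5700/10400)²·0.647·0.353/305 = 0.000224938
  stratum B: (4200/10400)²·0.580·0.420/268 = 0.000148243
  stratum C: (500/10400)²·0.727·0.273/87 = 5.27292e-06
V̂(p̂_st) = 0.000378454; SE = √V̂ = 0.0194539

p̂_st ≈ 0.6238, SE ≈ 0.0195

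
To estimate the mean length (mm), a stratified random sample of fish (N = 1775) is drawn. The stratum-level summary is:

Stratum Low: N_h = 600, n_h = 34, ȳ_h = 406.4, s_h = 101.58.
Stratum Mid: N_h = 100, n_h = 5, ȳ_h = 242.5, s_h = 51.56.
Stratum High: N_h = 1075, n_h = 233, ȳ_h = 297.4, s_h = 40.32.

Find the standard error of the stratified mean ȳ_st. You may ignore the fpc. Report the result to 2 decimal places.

V̂(ȳ_st) = Σ W_h² s_h²/n_h, with W_h = N_h/N and N = 1775:
  stratum Low: (600/1775)²·101.58²/34 = 34.6771
  stratum Mid: (100/1775)²·51.56²/5 = 1.68756
  stratum High: (1075/1775)²·40.32²/233 = 2.55921
V̂(ȳ_st) = 38.9239
SE(ȳ_st) = √38.9239 = 6.2389

SE(ȳ_st) ≈ 6.24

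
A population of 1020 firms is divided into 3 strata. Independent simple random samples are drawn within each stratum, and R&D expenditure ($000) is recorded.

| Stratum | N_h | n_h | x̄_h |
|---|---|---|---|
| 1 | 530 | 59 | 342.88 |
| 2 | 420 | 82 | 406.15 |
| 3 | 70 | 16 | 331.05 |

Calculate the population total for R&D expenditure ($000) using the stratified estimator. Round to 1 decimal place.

τ̂_st ≈ 375482.9

τ̂_st = Σ N_h x̄_h = 530·342.88 + 420·406.15 + 70·331.05 = 375482.9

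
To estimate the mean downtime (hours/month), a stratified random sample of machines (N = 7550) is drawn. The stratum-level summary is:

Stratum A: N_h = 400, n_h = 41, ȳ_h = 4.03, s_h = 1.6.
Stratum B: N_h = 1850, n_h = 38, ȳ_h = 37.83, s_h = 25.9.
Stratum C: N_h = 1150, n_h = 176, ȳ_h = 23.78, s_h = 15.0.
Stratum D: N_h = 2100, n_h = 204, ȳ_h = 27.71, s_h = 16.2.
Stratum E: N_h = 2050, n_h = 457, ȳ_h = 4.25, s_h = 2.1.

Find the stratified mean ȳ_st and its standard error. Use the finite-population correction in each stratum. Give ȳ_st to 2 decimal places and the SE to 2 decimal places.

ȳ_st = Σ W_h ȳ_h = (400·4.03 + 1850·37.83 + 1150·23.78 + 2100·27.71 + 2050·4.25)/7550 = 21.96662
V̂(ȳ_st) = Σ W_h² (1 − n_h/N_h) s_h²/n_h, with W_h = N_h/N and N = 7550:
  stratum A: (400/7550)²·(1 − 41/400)·1.6²/41 = 0.000157296
  stratum B: (1850/7550)²·(1 − 38/1850)·25.9²/38 = 1.03813
  stratum C: (1150/7550)²·(1 − 176/1150)·15.0²/176 = 0.0251208
  stratum D: (2100/7550)²·(1 − 204/2100)·16.2²/204 = 0.0898594
  stratum E: (2050/7550)²·(1 − 457/2050)·2.1²/457 = 0.000552838
V̂(ȳ_st) = 1.15382
SE(ȳ_st) = √1.15382 = 1.07416

ȳ_st ≈ 21.97, SE ≈ 1.07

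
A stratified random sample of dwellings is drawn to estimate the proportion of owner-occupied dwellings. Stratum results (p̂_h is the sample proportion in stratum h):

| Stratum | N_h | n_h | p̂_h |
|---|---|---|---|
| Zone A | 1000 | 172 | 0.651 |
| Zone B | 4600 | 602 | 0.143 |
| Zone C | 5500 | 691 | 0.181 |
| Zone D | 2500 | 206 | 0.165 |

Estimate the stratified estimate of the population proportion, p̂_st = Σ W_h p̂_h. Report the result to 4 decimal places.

p̂_st ≈ 0.1998

N = 13600; stratum weights W_h = N_h/N.
p̂_st = Σ W_h p̂_h = (1000·0.651 + 4600·0.143 + 5500·0.181 + 2500·0.165)/13600 = 0.19976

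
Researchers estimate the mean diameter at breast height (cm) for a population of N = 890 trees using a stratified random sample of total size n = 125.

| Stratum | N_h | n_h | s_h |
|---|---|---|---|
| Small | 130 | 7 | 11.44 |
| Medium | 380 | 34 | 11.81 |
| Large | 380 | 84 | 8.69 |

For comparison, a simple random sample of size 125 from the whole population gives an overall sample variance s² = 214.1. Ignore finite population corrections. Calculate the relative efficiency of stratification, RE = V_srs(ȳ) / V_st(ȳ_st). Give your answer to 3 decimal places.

RE ≈ 1.307

V̂(ȳ_st) = Σ W_h² s_h²/n_h, with W_h = N_h/N and N = 890:
  stratum Small: (130/890)²·11.44²/7 = 0.398897
  stratum Medium: (380/890)²·11.81²/34 = 0.747839
  stratum Large: (380/890)²·8.69²/84 = 0.163888
V_st = 1.31062
V_srs = s²/n = 214.1/125 = 1.7128
Relative efficiency = V_srs / V_st = 1.7128/1.31062 = 1.3069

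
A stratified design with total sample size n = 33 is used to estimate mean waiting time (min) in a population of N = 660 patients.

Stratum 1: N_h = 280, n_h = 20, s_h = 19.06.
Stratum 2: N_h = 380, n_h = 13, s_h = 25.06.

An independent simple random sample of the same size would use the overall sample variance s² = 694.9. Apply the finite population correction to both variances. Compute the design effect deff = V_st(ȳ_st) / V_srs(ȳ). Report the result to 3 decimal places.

deff ≈ 0.925

V̂(ȳ_st) = Σ W_h² (1 − n_h/N_h) s_h²/n_h, with W_h = N_h/N and N = 660:
  stratum 1: (280/660)²·(1 − 20/280)·19.06²/20 = 3.0357
  stratum 2: (380/660)²·(1 − 13/380)·25.06²/13 = 15.4661
V_st = 18.5018
V_srs = (1 − 33/660)·694.9/33 = 20.0047
deff = V_st / V_srs = 18.5018/20.0047 = 0.9249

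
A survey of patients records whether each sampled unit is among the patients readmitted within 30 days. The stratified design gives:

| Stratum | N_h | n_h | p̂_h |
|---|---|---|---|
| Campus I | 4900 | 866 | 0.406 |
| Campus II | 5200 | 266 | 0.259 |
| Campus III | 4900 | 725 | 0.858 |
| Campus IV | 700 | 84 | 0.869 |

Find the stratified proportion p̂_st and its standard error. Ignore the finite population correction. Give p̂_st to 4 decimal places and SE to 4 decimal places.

N = 15700; stratum weights W_h = N_h/N.
p̂_st = Σ W_h p̂_h = (4900·0.406 + 5200·0.259 + 4900·0.858 + 700·0.869)/15700 = 0.51903
V̂(p̂_st) = Σ W_h² p̂_h(1−p̂_h)/(n_h−1):
  stratum Campus I: (4900/15700)²·0.406·0.594/865 = 2.71575e-05
  stratum Campus II: (5200/15700)²·0.259·0.741/265 = 7.94474e-05
  stratum Campus III: (4900/15700)²·0.858·0.142/724 = 1.63919e-05
  stratum Campus IV: (700/15700)²·0.869·0.131/83 = 2.72653e-06
V̂(p̂_st) = 0.000125723; SE = √V̂ = 0.0112126

p̂_st ≈ 0.5190, SE ≈ 0.0112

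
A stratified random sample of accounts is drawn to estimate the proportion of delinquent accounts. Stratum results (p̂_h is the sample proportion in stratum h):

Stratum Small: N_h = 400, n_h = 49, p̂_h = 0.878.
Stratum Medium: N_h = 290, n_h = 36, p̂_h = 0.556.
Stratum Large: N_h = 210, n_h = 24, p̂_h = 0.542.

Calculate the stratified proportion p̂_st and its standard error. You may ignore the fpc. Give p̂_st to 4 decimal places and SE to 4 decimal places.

N = 900; stratum weights W_h = N_h/N.
p̂_st = Σ W_h p̂_h = (400·0.878 + 290·0.556 + 210·0.542)/900 = 0.69584
V̂(p̂_st) = Σ W_h² p̂_h(1−p̂_h)/(n_h−1):
  stratum Small: (400/900)²·0.878·0.122/48 = 0.000440807
  stratum Medium: (290/900)²·0.556·0.444/35 = 0.00073232
  stratum Large: (210/900)²·0.542·0.458/23 = 0.000587612
V̂(p̂_st) = 0.00176074; SE = √V̂ = 0.0419611

p̂_st ≈ 0.6958, SE ≈ 0.0420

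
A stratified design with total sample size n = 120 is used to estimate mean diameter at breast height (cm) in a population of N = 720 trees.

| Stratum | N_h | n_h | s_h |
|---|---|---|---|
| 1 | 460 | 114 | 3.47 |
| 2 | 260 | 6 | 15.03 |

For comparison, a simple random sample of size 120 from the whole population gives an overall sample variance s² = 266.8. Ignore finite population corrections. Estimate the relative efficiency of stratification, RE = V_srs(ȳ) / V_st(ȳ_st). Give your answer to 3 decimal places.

V̂(ȳ_st) = Σ W_h² s_h²/n_h, with W_h = N_h/N and N = 720:
  stratum 1: (460/720)²·3.47²/114 = 0.0431127
  stratum 2: (260/720)²·15.03²/6 = 4.90963
V_st = 4.95274
V_srs = s²/n = 266.8/120 = 2.22333
Relative efficiency = V_srs / V_st = 2.22333/4.95274 = 0.4489

RE ≈ 0.449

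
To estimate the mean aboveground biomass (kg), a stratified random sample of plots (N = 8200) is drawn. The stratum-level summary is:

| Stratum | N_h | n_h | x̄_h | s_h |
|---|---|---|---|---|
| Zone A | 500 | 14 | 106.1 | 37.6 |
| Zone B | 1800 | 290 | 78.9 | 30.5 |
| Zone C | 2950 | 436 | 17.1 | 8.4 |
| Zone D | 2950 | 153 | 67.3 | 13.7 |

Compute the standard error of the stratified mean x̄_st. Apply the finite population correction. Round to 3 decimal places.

V̂(x̄_st) = Σ W_h² (1 − n_h/N_h) s_h²/n_h, with W_h = N_h/N and N = 8200:
  stratum Zone A: (500/8200)²·(1 − 14/500)·37.6²/14 = 0.364944
  stratum Zone B: (1800/8200)²·(1 − 290/1800)·30.5²/290 = 0.129665
  stratum Zone C: (2950/8200)²·(1 − 436/2950)·8.4²/436 = 0.0178497
  stratum Zone D: (2950/8200)²·(1 − 153/2950)·13.7²/153 = 0.150535
V̂(x̄_st) = 0.662994
SE(x̄_st) = √0.662994 = 0.814244

SE(x̄_st) ≈ 0.814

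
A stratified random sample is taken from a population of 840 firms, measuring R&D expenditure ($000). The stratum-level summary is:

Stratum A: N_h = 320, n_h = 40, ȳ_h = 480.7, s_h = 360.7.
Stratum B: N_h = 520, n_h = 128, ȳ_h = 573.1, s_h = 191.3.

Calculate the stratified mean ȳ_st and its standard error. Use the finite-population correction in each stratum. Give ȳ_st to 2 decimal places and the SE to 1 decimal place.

ȳ_st = Σ W_h ȳ_h = (320·480.7 + 520·573.1)/840 = 537.90000
V̂(ȳ_st) = Σ W_h² (1 − n_h/N_h) s_h²/n_h, with W_h = N_h/N and N = 840:
  stratum A: (320/840)²·(1 − 40/320)·360.7²/40 = 413.03
  stratum B: (520/840)²·(1 − 128/520)·191.3²/128 = 82.5944
V̂(ȳ_st) = 495.625
SE(ȳ_st) = √495.625 = 22.2626

ȳ_st ≈ 537.90, SE ≈ 22.3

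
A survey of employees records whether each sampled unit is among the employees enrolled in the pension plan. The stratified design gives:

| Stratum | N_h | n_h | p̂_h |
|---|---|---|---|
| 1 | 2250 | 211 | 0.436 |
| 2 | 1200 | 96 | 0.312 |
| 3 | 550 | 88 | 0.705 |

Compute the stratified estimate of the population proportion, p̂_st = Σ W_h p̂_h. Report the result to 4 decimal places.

p̂_st ≈ 0.4358

N = 4000; stratum weights W_h = N_h/N.
p̂_st = Σ W_h p̂_h = (2250·0.436 + 1200·0.312 + 550·0.705)/4000 = 0.43579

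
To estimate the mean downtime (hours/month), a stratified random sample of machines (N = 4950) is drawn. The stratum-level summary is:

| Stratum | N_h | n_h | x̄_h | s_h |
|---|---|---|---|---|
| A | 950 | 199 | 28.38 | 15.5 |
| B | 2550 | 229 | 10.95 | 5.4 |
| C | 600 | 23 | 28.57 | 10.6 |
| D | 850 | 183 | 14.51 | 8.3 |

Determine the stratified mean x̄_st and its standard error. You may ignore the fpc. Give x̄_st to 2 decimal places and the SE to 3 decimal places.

x̄_st ≈ 17.04, SE ≈ 0.401

x̄_st = Σ W_h x̄_h = (950·28.38 + 2550·10.95 + 600·28.57 + 850·14.51)/4950 = 17.04222
V̂(x̄_st) = Σ W_h² s_h²/n_h, with W_h = N_h/N and N = 4950:
  stratum A: (950/4950)²·15.5²/199 = 0.044468
  stratum B: (2550/4950)²·5.4²/229 = 0.0337926
  stratum C: (600/4950)²·10.6²/23 = 0.0717755
  stratum D: (850/4950)²·8.3²/183 = 0.0111002
V̂(x̄_st) = 0.161136
SE(x̄_st) = √0.161136 = 0.401418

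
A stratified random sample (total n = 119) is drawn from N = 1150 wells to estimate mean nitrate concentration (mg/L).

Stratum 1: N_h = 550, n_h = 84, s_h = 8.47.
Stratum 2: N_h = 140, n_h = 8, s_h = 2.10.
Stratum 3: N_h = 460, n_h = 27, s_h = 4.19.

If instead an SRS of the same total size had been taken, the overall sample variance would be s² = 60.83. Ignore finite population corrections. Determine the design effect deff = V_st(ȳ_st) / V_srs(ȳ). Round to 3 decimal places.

deff ≈ 0.602

V̂(ȳ_st) = Σ W_h² s_h²/n_h, with W_h = N_h/N and N = 1150:
  stratum 1: (550/1150)²·8.47²/84 = 0.195352
  stratum 2: (140/1150)²·2.10²/8 = 0.00816975
  stratum 3: (460/1150)²·4.19²/27 = 0.104036
V_st = 0.307558
V_srs = s²/n = 60.83/119 = 0.511176
deff = V_st / V_srs = 0.307558/0.511176 = 0.6017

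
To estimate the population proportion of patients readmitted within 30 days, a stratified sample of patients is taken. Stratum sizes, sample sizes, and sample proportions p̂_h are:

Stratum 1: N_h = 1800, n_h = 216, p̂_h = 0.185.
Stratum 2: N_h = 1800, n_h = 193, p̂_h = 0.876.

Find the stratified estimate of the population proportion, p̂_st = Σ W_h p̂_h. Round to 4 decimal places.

N = 3600; stratum weights W_h = N_h/N.
p̂_st = Σ W_h p̂_h = (1800·0.185 + 1800·0.876)/3600 = 0.53050

p̂_st ≈ 0.5305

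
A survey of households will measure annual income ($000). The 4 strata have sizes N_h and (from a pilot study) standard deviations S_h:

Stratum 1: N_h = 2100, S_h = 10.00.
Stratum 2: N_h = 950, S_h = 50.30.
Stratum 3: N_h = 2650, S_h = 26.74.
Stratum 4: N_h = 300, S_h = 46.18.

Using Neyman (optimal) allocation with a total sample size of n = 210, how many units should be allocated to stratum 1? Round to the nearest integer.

Neyman allocation: n_h = n · N_h S_h / Σ N_i S_i, with n = 210.
  stratum 1: N_h·S_h = 2100·10.00 = 21000.00
  stratum 2: N_h·S_h = 950·50.30 = 47785.00
  stratum 3: N_h·S_h = 2650·26.74 = 70861.00
  stratum 4: N_h·S_h = 300·46.18 = 13854.00
Σ N_h S_h = 153500.00
n for stratum 1 = 210·21000.00/153500.00 = 28.730 → 29

29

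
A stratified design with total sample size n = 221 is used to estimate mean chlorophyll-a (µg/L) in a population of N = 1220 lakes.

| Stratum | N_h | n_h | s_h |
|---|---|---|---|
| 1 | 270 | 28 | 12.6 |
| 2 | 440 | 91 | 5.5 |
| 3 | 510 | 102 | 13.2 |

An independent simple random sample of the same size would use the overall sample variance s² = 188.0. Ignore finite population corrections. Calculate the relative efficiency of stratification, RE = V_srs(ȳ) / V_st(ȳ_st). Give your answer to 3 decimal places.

RE ≈ 1.373

V̂(ȳ_st) = Σ W_h² s_h²/n_h, with W_h = N_h/N and N = 1220:
  stratum 1: (270/1220)²·12.6²/28 = 0.27771
  stratum 2: (440/1220)²·5.5²/91 = 0.0432384
  stratum 3: (510/1220)²·13.2²/102 = 0.298517
V_st = 0.619465
V_srs = s²/n = 188.0/221 = 0.850679
Relative efficiency = V_srs / V_st = 0.850679/0.619465 = 1.3732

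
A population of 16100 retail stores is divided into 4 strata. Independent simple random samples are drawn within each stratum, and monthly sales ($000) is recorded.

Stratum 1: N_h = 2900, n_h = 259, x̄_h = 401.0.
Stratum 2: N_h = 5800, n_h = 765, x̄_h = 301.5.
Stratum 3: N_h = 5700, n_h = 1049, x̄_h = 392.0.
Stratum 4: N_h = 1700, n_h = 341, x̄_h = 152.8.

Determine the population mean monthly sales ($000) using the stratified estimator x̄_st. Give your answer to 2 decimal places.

N = Σ N_h = 16100. Stratum weights W_h = N_h/N.
x̄_st = (2900·401.0 + 5800·301.5 + 5700·392.0 + 1700·152.8) / 16100 = 335.7615

x̄_st ≈ 335.76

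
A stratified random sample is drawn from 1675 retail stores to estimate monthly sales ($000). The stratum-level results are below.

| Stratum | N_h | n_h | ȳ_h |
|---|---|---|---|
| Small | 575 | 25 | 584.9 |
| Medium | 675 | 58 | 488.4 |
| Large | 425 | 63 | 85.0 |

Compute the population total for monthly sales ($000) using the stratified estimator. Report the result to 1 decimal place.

τ̂_st = Σ N_h ȳ_h = 575·584.9 + 675·488.4 + 425·85.0 = 702112.5

τ̂_st ≈ 702112.5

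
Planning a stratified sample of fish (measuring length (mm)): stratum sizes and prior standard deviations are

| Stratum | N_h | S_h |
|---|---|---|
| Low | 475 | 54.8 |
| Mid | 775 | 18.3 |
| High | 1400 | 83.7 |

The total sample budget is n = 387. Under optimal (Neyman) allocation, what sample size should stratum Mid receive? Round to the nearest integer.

Neyman allocation: n_h = n · N_h S_h / Σ N_i S_i, with n = 387.
  stratum Low: N_h·S_h = 475·54.8 = 26030.00
  stratum Mid: N_h·S_h = 775·18.3 = 14182.50
  stratum High: N_h·S_h = 1400·83.7 = 117180.00
Σ N_h S_h = 157392.50
n for stratum Mid = 387·14182.50/157392.50 = 34.872 → 35

35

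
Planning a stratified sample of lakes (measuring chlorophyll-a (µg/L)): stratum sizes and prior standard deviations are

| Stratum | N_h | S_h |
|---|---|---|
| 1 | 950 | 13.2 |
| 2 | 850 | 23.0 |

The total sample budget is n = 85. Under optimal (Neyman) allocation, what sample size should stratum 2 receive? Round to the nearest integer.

52

Neyman allocation: n_h = n · N_h S_h / Σ N_i S_i, with n = 85.
  stratum 1: N_h·S_h = 950·13.2 = 12540.00
  stratum 2: N_h·S_h = 850·23.0 = 19550.00
Σ N_h S_h = 32090.00
n for stratum 2 = 85·19550.00/32090.00 = 51.784 → 52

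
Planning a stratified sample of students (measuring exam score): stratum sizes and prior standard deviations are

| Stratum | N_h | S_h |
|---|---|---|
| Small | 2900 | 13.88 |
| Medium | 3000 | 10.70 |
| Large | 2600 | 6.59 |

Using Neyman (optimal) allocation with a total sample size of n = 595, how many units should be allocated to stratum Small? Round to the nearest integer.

Neyman allocation: n_h = n · N_h S_h / Σ N_i S_i, with n = 595.
  stratum Small: N_h·S_h = 2900·13.88 = 40252.00
  stratum Medium: N_h·S_h = 3000·10.70 = 32100.00
  stratum Large: N_h·S_h = 2600·6.59 = 17134.00
Σ N_h S_h = 89486.00
n for stratum Small = 595·40252.00/89486.00 = 267.639 → 268

268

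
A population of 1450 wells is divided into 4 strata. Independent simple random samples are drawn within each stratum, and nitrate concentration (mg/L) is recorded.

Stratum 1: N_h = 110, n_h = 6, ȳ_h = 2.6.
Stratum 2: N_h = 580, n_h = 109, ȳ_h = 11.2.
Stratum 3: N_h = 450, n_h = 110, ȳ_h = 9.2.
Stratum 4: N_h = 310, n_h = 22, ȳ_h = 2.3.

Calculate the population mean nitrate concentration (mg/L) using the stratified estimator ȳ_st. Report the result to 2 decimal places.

ȳ_st ≈ 8.02

N = Σ N_h = 1450. Stratum weights W_h = N_h/N.
ȳ_st = (110·2.6 + 580·11.2 + 450·9.2 + 310·2.3) / 1450 = 8.0241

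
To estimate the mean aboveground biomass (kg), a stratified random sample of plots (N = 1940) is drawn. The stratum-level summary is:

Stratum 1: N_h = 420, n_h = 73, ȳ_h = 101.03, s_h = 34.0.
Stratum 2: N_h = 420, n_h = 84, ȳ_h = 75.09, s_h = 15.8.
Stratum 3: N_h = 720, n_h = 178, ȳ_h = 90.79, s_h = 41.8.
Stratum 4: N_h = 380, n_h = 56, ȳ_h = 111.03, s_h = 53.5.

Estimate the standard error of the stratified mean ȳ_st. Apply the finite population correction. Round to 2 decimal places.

V̂(ȳ_st) = Σ W_h² (1 − n_h/N_h) s_h²/n_h, with W_h = N_h/N and N = 1940:
  stratum 1: (420/1940)²·(1 − 73/420)·34.0²/73 = 0.613211
  stratum 2: (420/1940)²·(1 − 84/420)·15.8²/84 = 0.111435
  stratum 3: (720/1940)²·(1 − 178/720)·41.8²/178 = 1.0178
  stratum 4: (380/1940)²·(1 − 56/380)·53.5²/56 = 1.67203
V̂(ȳ_st) = 3.41447
SE(ȳ_st) = √3.41447 = 1.84783

SE(ȳ_st) ≈ 1.85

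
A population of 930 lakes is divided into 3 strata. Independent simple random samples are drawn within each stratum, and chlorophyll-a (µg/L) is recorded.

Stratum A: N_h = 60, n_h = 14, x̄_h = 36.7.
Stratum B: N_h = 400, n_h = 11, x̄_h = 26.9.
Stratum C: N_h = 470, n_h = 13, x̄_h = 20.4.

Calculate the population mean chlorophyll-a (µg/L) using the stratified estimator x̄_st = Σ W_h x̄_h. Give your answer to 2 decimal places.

x̄_st ≈ 24.25

N = Σ N_h = 930. Stratum weights W_h = N_h/N.
x̄_st = (60·36.7 + 400·26.9 + 470·20.4) / 930 = 24.2473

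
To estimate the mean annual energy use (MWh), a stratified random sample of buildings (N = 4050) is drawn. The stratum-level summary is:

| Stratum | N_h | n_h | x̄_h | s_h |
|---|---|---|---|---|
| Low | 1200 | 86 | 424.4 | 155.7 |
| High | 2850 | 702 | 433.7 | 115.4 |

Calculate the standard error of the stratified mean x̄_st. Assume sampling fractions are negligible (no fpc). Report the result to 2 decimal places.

V̂(x̄_st) = Σ W_h² s_h²/n_h, with W_h = N_h/N and N = 4050:
  stratum Low: (1200/4050)²·155.7²/86 = 24.7475
  stratum High: (2850/4050)²·115.4²/702 = 9.39408
V̂(x̄_st) = 34.1416
SE(x̄_st) = √34.1416 = 5.84308

SE(x̄_st) ≈ 5.84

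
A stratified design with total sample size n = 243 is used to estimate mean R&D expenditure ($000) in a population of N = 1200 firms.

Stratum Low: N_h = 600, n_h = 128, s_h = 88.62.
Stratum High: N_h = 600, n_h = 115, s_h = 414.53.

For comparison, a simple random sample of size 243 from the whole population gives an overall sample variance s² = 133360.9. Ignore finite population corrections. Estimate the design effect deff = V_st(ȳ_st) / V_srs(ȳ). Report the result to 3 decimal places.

V̂(ȳ_st) = Σ W_h² s_h²/n_h, with W_h = N_h/N and N = 1200:
  stratum Low: (600/1200)²·88.62²/128 = 15.3389
  stratum High: (600/1200)²·414.53²/115 = 373.555
V_st = 388.893
V_srs = s²/n = 133360.9/243 = 548.81
deff = V_st / V_srs = 388.893/548.81 = 0.7086

deff ≈ 0.709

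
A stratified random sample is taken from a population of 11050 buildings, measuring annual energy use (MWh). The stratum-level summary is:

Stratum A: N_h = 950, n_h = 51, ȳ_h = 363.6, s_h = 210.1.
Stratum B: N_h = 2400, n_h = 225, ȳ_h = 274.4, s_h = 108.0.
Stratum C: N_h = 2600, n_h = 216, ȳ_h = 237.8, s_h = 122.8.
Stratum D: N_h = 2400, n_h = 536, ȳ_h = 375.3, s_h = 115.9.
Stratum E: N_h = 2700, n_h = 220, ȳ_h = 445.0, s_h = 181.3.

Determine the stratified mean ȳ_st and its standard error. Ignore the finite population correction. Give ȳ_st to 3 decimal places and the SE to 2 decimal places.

ȳ_st ≈ 337.057, SE ≈ 4.78

ȳ_st = Σ W_h ȳ_h = (950·363.6 + 2400·274.4 + 2600·237.8 + 2400·375.3 + 2700·445.0)/11050 = 337.05701
V̂(ȳ_st) = Σ W_h² s_h²/n_h, with W_h = N_h/N and N = 11050:
  stratum A: (950/11050)²·210.1²/51 = 6.39742
  stratum B: (2400/11050)²·108.0²/225 = 2.44547
  stratum C: (2600/11050)²·122.8²/216 = 3.86514
  stratum D: (2400/11050)²·115.9²/536 = 1.18222
  stratum E: (2700/11050)²·181.3²/220 = 8.92023
V̂(ȳ_st) = 22.8105
SE(ȳ_st) = √22.8105 = 4.77603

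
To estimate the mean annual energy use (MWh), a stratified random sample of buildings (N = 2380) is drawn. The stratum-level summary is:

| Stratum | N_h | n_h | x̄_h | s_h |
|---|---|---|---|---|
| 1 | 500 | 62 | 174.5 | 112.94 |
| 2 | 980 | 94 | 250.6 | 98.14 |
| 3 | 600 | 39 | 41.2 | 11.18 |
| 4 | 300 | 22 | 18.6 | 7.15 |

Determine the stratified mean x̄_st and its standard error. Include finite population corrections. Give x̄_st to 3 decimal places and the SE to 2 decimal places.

x̄_st ≈ 152.579, SE ≈ 4.89

x̄_st = Σ W_h x̄_h = (500·174.5 + 980·250.6 + 600·41.2 + 300·18.6)/2380 = 152.57899
V̂(x̄_st) = Σ W_h² (1 − n_h/N_h) s_h²/n_h, with W_h = N_h/N and N = 2380:
  stratum 1: (500/2380)²·(1 − 62/500)·112.94²/62 = 7.95416
  stratum 2: (980/2380)²·(1 − 94/980)·98.14²/94 = 15.7062
  stratum 3: (600/2380)²·(1 − 39/600)·11.18²/39 = 0.190449
  stratum 4: (300/2380)²·(1 − 22/300)·7.15²/22 = 0.0342138
V̂(x̄_st) = 23.885
SE(x̄_st) = √23.885 = 4.88723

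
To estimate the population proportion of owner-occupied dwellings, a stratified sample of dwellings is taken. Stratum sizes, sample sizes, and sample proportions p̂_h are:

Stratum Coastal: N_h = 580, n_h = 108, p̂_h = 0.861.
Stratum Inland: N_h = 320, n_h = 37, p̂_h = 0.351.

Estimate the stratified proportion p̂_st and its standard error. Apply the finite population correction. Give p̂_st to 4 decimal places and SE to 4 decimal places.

p̂_st ≈ 0.6797, SE ≈ 0.0329

N = 900; stratum weights W_h = N_h/N.
p̂_st = Σ W_h p̂_h = (580·0.861 + 320·0.351)/900 = 0.67967
V̂(p̂_st) = Σ W_h² (1 − n_h/N_h) p̂_h(1−p̂_h)/(n_h−1):
  stratum Coastal: (580/900)²·(1 − 108/580)·0.861·0.139/107 = 0.000378024
  stratum Inland: (320/900)²·(1 − 37/320)·0.351·0.649/36 = 0.000707458
V̂(p̂_st) = 0.00108548; SE = √V̂ = 0.0329467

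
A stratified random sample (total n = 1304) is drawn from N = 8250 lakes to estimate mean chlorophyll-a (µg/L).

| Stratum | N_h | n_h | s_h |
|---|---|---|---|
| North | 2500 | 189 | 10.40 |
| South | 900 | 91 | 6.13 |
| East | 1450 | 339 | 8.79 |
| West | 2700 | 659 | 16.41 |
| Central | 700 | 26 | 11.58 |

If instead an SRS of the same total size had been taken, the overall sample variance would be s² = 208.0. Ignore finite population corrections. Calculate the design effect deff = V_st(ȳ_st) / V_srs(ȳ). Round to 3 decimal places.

deff ≈ 0.912

V̂(ȳ_st) = Σ W_h² s_h²/n_h, with W_h = N_h/N and N = 8250:
  stratum North: (2500/8250)²·10.40²/189 = 0.0525505
  stratum South: (900/8250)²·6.13²/91 = 0.00491424
  stratum East: (1450/8250)²·8.79²/339 = 0.00704054
  stratum West: (2700/8250)²·16.41²/659 = 0.0437675
  stratum Central: (700/8250)²·11.58²/26 = 0.0371306
V_st = 0.145403
V_srs = s²/n = 208.0/1304 = 0.159509
deff = V_st / V_srs = 0.145403/0.159509 = 0.9116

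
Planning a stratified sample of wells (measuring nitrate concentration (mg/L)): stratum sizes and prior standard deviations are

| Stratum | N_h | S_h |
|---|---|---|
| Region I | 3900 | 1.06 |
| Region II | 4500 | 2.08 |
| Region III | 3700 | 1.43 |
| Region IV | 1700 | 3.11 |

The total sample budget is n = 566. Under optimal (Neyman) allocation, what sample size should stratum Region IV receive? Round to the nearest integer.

124

Neyman allocation: n_h = n · N_h S_h / Σ N_i S_i, with n = 566.
  stratum Region I: N_h·S_h = 3900·1.06 = 4134.00
  stratum Region II: N_h·S_h = 4500·2.08 = 9360.00
  stratum Region III: N_h·S_h = 3700·1.43 = 5291.00
  stratum Region IV: N_h·S_h = 1700·3.11 = 5287.00
Σ N_h S_h = 24072.00
n for stratum Region IV = 566·5287.00/24072.00 = 124.312 → 124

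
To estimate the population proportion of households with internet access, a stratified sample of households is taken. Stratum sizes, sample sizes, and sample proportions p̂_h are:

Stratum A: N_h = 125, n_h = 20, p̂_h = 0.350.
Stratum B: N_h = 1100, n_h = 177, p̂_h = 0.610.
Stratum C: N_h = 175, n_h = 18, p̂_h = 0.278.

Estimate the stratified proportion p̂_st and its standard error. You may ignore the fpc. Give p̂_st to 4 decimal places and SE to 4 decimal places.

p̂_st ≈ 0.5453, SE ≈ 0.0334

N = 1400; stratum weights W_h = N_h/N.
p̂_st = Σ W_h p̂_h = (125·0.350 + 1100·0.610 + 175·0.278)/1400 = 0.54529
V̂(p̂_st) = Σ W_h² p̂_h(1−p̂_h)/(n_h−1):
  stratum A: (125/1400)²·0.350·0.650/19 = 9.54535e-05
  stratum B: (1100/1400)²·0.610·0.390/176 = 0.000834471
  stratum C: (175/1400)²·0.278·0.722/17 = 0.000184482
V̂(p̂_st) = 0.00111441; SE = √V̂ = 0.0333827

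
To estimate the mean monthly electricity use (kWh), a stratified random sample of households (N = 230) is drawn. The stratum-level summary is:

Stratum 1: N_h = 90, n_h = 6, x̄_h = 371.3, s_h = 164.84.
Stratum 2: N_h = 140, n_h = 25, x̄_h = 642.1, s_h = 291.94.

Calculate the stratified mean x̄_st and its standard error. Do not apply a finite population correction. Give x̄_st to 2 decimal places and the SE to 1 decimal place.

x̄_st ≈ 536.13, SE ≈ 44.2

x̄_st = Σ W_h x̄_h = (90·371.3 + 140·642.1)/230 = 536.13478
V̂(x̄_st) = Σ W_h² s_h²/n_h, with W_h = N_h/N and N = 230:
  stratum 1: (90/230)²·164.84²/6 = 693.431
  stratum 2: (140/230)²·291.94²/25 = 1263.13
V̂(x̄_st) = 1956.56
SE(x̄_st) = √1956.56 = 44.233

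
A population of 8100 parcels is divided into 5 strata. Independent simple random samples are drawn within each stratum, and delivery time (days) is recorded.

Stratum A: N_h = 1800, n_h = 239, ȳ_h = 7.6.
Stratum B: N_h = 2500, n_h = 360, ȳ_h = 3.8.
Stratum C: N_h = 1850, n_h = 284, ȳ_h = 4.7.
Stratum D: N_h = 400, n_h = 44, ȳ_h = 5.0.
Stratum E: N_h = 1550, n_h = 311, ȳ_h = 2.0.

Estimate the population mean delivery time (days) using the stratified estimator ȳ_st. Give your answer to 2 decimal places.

N = Σ N_h = 8100. Stratum weights W_h = N_h/N.
ȳ_st = (1800·7.6 + 2500·3.8 + 1850·4.7 + 400·5.0 + 1550·2.0) / 8100 = 4.5648

ȳ_st ≈ 4.56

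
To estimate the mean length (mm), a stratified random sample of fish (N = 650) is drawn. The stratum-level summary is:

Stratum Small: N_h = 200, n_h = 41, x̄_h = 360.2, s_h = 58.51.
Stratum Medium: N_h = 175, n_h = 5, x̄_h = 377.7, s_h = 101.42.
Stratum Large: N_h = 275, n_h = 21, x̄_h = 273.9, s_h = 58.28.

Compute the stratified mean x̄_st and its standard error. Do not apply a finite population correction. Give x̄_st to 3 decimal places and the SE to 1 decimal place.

x̄_st ≈ 328.400, SE ≈ 13.6

x̄_st = Σ W_h x̄_h = (200·360.2 + 175·377.7 + 275·273.9)/650 = 328.40000
V̂(x̄_st) = Σ W_h² s_h²/n_h, with W_h = N_h/N and N = 650:
  stratum Small: (200/650)²·58.51²/41 = 7.90514
  stratum Medium: (175/650)²·101.42²/5 = 149.117
  stratum Large: (275/650)²·58.28²/21 = 28.9507
V̂(x̄_st) = 185.973
SE(x̄_st) = √185.973 = 13.6372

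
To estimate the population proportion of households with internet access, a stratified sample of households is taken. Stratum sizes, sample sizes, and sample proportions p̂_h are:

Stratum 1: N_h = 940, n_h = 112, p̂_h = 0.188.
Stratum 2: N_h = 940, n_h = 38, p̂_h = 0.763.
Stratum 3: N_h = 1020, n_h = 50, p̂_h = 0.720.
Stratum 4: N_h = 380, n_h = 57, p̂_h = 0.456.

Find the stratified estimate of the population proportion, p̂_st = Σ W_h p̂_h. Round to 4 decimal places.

p̂_st ≈ 0.5493

N = 3280; stratum weights W_h = N_h/N.
p̂_st = Σ W_h p̂_h = (940·0.188 + 940·0.763 + 1020·0.720 + 380·0.456)/3280 = 0.54927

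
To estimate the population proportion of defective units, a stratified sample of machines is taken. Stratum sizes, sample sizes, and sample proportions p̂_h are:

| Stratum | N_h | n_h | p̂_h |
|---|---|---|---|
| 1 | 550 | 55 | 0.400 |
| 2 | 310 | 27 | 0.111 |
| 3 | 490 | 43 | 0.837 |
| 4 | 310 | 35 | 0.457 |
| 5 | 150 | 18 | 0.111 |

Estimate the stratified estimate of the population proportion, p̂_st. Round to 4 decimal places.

N = 1810; stratum weights W_h = N_h/N.
p̂_st = Σ W_h p̂_h = (550·0.400 + 310·0.111 + 490·0.837 + 310·0.457 + 150·0.111)/1810 = 0.45462

p̂_st ≈ 0.4546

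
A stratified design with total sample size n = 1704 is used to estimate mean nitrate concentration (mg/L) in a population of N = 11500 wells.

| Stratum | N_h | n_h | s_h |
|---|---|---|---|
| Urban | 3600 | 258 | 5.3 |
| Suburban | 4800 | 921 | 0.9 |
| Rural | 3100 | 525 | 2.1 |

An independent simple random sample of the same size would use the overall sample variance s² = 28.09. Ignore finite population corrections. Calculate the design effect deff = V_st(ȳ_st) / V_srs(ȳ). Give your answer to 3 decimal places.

V̂(ȳ_st) = Σ W_h² s_h²/n_h, with W_h = N_h/N and N = 11500:
  stratum Urban: (3600/11500)²·5.3²/258 = 0.0106694
  stratum Suburban: (4800/11500)²·0.9²/921 = 0.000153219
  stratum Rural: (3100/11500)²·2.1²/525 = 0.000610389
V_st = 0.011433
V_srs = s²/n = 28.09/1704 = 0.0164847
deff = V_st / V_srs = 0.011433/0.0164847 = 0.6936

deff ≈ 0.694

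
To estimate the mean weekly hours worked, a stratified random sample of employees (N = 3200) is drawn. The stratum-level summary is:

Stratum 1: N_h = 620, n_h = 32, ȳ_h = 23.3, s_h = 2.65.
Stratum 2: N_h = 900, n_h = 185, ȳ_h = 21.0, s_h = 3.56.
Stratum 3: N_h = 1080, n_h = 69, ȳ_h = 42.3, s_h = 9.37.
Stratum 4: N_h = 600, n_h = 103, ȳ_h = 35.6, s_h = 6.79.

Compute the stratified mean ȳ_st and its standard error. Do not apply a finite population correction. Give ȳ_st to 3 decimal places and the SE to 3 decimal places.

ȳ_st ≈ 31.372, SE ≈ 0.418

ȳ_st = Σ W_h ȳ_h = (620·23.3 + 900·21.0 + 1080·42.3 + 600·35.6)/3200 = 31.37187
V̂(ȳ_st) = Σ W_h² s_h²/n_h, with W_h = N_h/N and N = 3200:
  stratum 1: (620/3200)²·2.65²/32 = 0.00823806
  stratum 2: (900/3200)²·3.56²/185 = 0.00541893
  stratum 3: (1080/3200)²·9.37²/69 = 0.144936
  stratum 4: (600/3200)²·6.79²/103 = 0.0157364
V̂(ȳ_st) = 0.17433
SE(ȳ_st) = √0.17433 = 0.417528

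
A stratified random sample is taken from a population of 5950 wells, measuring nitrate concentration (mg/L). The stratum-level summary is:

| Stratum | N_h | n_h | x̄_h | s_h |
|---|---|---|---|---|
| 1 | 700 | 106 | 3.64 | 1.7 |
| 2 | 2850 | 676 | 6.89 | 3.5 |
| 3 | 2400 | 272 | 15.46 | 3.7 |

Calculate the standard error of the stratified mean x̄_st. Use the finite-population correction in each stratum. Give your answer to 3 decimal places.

V̂(x̄_st) = Σ W_h² (1 − n_h/N_h) s_h²/n_h, with W_h = N_h/N and N = 5950:
  stratum 1: (700/5950)²·(1 − 106/700)·1.7²/106 = 0.000320216
  stratum 2: (2850/5950)²·(1 − 676/2850)·3.5²/676 = 0.00317146
  stratum 3: (2400/5950)²·(1 − 272/2400)·3.7²/272 = 0.00726078
V̂(x̄_st) = 0.0107525
SE(x̄_st) = √0.0107525 = 0.103694

SE(x̄_st) ≈ 0.104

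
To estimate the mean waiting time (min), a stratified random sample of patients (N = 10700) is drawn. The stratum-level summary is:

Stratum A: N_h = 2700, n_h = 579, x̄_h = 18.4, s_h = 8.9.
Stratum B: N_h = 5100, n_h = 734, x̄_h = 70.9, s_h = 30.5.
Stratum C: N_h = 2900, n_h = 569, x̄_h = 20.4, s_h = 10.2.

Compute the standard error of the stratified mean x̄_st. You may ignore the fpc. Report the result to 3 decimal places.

SE(x̄_st) ≈ 0.557

V̂(x̄_st) = Σ W_h² s_h²/n_h, with W_h = N_h/N and N = 10700:
  stratum A: (2700/10700)²·8.9²/579 = 0.00871087
  stratum B: (5100/10700)²·30.5²/734 = 0.287923
  stratum C: (2900/10700)²·10.2²/569 = 0.0134313
V̂(x̄_st) = 0.310065
SE(x̄_st) = √0.310065 = 0.556835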